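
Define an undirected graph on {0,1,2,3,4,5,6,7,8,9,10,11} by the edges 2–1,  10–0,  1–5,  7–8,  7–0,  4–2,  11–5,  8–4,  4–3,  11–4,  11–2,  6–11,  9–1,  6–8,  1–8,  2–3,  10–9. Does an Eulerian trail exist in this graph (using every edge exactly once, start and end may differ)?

Yes

Degrees: 0:2, 1:4, 2:4, 3:2, 4:4, 5:2, 6:2, 7:2, 8:4, 9:2, 10:2, 11:4
Odd-degree vertices: none (0 total).
With 0 odd-degree vertices and all edges in one connected piece, an Eulerian trail exists.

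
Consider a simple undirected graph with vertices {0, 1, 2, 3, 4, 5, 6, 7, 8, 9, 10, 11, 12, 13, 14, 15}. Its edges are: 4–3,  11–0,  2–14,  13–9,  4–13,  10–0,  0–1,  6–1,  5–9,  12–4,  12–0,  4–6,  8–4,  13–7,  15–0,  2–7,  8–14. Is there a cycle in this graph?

Yes

The graph has 16 vertices, 17 edges, and 1 connected component.
One cycle is 4-8-14-2-7-13-4.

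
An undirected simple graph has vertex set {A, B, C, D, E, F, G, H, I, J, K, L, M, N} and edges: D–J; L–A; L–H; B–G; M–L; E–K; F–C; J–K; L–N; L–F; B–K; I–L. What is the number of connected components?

Component: {B, D, E, G, J, K}
Component: {A, C, F, H, I, L, M, N}

2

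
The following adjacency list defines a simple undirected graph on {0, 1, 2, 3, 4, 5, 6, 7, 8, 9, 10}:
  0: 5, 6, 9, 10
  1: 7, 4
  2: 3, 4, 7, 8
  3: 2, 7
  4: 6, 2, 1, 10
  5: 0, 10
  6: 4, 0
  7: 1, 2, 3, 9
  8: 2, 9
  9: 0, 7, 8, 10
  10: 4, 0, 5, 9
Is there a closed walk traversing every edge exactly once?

Degrees: 0:4, 1:2, 2:4, 3:2, 4:4, 5:2, 6:2, 7:4, 8:2, 9:4, 10:4
All degrees are even and the non-isolated vertices are connected — an Eulerian circuit exists.

Yes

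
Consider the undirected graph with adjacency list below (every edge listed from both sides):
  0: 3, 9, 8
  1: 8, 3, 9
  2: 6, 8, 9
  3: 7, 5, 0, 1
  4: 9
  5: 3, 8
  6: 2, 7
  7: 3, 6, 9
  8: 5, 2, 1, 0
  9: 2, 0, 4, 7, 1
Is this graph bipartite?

Yes

Color {3, 6, 8, 9} black and {0, 1, 2, 4, 5, 7} white. No edge joins two same-colored vertices, so the graph is bipartite.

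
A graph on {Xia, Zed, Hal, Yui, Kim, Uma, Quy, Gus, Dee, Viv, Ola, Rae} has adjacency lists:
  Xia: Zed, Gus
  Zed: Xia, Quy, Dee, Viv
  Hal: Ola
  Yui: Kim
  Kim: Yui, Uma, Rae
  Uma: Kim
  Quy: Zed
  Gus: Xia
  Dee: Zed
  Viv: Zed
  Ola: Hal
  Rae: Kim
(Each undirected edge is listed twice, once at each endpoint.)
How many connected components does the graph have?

3

Component: {Hal, Ola}
Component: {Yui, Kim, Uma, Rae}
Component: {Xia, Zed, Quy, Gus, Dee, Viv}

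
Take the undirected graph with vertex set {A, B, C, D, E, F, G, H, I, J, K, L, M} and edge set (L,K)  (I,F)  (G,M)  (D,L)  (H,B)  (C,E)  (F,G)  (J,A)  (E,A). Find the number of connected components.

Component: {B, H}
Component: {D, K, L}
Component: {A, C, E, J}
Component: {F, G, I, M}

4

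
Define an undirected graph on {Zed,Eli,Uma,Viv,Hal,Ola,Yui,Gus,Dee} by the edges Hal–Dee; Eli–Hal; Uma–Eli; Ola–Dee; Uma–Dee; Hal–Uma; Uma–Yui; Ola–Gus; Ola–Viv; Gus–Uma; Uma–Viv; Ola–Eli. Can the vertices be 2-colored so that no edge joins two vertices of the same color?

No

The cycle Uma-Hal-Dee-Uma has length 3, which is odd, so the graph is not bipartite.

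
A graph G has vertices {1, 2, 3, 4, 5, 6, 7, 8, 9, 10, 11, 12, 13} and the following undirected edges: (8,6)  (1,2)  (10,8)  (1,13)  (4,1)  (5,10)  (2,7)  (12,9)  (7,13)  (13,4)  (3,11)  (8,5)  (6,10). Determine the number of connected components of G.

4

Component: {3, 11}
Component: {9, 12}
Component: {5, 6, 8, 10}
Component: {1, 2, 4, 7, 13}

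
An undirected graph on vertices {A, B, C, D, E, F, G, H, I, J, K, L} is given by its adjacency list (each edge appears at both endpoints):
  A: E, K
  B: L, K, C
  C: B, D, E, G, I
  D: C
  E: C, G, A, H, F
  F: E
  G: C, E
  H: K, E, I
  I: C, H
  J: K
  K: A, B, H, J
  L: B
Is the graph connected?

A breadth-first search from A visits A, E, K, C, F, H, G, J, B, D, I, L — all 12 vertices — so the graph is connected.

Yes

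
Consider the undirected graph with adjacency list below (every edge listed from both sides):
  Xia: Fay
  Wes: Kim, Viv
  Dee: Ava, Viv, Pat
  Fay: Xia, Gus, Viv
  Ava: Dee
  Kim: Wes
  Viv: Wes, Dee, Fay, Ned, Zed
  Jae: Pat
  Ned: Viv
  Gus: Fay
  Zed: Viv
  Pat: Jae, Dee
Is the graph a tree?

|V| = 12, |E| = 11.
Connected and |E| = |V| - 1, which characterizes a tree.

Yes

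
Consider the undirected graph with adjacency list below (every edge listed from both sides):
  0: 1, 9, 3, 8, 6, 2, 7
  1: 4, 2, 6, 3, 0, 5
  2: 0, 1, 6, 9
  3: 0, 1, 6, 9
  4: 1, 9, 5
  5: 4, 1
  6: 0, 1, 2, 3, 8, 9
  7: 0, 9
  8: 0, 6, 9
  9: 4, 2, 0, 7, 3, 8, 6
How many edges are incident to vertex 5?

Neighbors of 5: 1, 4.

2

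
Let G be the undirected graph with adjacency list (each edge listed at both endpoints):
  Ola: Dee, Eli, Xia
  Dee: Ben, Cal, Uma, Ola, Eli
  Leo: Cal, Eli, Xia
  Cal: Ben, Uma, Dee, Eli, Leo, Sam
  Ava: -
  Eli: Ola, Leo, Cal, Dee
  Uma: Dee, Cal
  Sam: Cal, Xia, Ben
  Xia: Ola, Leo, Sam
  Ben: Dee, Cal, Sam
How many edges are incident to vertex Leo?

Neighbors of Leo: Cal, Eli, Xia.

3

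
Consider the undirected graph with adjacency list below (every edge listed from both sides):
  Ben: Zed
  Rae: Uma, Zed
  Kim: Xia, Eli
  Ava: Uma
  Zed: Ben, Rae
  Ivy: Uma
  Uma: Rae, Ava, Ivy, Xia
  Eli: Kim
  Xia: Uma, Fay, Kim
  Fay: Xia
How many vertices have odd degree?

6

Degrees: Ben:1, Rae:2, Kim:2, Ava:1, Zed:2, Ivy:1, Uma:4, Eli:1, Xia:3, Fay:1
Odd-degree vertices: Ben, Ava, Ivy, Eli, Xia, Fay.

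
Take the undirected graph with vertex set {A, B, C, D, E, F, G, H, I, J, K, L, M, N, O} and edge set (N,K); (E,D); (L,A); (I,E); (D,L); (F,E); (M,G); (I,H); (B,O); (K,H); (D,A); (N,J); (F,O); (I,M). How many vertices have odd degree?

6

Degrees: A:2, B:1, C:0, D:3, E:3, F:2, G:1, H:2, I:3, J:1, K:2, L:2, M:2, N:2, O:2
Odd-degree vertices: B, D, E, G, I, J.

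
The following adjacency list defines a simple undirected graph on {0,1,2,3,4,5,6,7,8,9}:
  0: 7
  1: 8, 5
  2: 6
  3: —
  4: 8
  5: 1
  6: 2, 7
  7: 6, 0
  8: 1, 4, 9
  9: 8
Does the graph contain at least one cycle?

No

|V| = 10, |E| = 7, number of components = 3.
A forest on 10 vertices with 3 components has exactly 7 edges, which matches — so no cycle.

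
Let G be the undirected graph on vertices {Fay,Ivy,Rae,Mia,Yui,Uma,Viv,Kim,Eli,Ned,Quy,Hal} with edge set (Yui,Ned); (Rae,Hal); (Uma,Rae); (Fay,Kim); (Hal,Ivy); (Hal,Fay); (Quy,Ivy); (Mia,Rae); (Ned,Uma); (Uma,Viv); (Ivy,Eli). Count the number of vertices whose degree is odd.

Degrees: Fay:2, Ivy:3, Rae:3, Mia:1, Yui:1, Uma:3, Viv:1, Kim:1, Eli:1, Ned:2, Quy:1, Hal:3
Odd-degree vertices: Ivy, Rae, Mia, Yui, Uma, Viv, Kim, Eli, Quy, Hal.

10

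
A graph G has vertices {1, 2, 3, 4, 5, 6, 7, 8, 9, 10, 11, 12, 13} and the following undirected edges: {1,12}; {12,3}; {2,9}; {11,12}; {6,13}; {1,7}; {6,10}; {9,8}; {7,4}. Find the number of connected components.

Component: {5}
Component: {2, 8, 9}
Component: {6, 10, 13}
Component: {1, 3, 4, 7, 11, 12}

4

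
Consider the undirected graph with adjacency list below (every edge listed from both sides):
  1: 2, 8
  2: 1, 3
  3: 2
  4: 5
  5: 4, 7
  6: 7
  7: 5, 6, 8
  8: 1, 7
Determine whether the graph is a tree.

Yes

|V| = 8, |E| = 7.
It is connected with exactly 7 edges, hence acyclic — it is a tree.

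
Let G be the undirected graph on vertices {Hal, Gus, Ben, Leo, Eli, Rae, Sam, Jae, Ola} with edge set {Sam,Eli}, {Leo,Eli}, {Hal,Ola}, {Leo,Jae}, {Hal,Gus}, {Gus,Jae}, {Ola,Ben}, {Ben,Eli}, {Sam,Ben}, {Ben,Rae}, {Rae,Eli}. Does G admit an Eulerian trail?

Degrees: Hal:2, Gus:2, Ben:4, Leo:2, Eli:4, Rae:2, Sam:2, Jae:2, Ola:2
Odd-degree vertices: none (0 total).
With 0 odd-degree vertices and all edges in one connected piece, an Eulerian trail exists.

Yes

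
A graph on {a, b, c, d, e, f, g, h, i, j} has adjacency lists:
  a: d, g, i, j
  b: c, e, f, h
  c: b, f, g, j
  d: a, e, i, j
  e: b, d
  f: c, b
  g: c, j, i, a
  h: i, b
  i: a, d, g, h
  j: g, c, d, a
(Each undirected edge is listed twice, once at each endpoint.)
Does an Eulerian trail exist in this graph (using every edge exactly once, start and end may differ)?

Yes

Degrees: a:4, b:4, c:4, d:4, e:2, f:2, g:4, h:2, i:4, j:4
Odd-degree vertices: none (0 total).
The non-isolated vertices are connected and exactly 0 have odd degree, so an Eulerian trail exists.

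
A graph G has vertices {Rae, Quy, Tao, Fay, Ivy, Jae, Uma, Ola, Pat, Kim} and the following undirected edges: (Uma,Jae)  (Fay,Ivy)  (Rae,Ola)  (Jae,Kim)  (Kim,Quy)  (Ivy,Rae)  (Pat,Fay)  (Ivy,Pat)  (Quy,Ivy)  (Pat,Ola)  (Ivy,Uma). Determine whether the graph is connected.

No

Component: {Tao}
Component: {Rae, Quy, Fay, Ivy, Jae, Uma, Ola, Pat, Kim}
There are 2 separate components, so the graph is not connected.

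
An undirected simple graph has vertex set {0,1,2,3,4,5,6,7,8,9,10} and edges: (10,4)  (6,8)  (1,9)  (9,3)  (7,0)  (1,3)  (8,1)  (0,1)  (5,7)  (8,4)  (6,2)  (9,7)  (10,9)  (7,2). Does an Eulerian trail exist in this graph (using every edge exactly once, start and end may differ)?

Yes

Degrees: 0:2, 1:4, 2:2, 3:2, 4:2, 5:1, 6:2, 7:4, 8:3, 9:4, 10:2
Odd-degree vertices: 5, 8 (2 total).
With 2 odd-degree vertices and all edges in one connected piece, an Eulerian trail exists (from 5 to 8).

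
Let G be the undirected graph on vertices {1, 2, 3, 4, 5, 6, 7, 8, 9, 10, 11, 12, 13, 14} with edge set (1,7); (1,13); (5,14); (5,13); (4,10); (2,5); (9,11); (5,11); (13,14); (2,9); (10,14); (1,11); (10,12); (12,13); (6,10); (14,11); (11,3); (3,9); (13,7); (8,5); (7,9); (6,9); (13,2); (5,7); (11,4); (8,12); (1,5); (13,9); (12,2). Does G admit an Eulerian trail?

Degrees: 1:4, 2:4, 3:2, 4:2, 5:7, 6:2, 7:4, 8:2, 9:6, 10:4, 11:6, 12:4, 13:7, 14:4
Odd-degree vertices: 5, 13 (2 total).
With 2 odd-degree vertices and all edges in one connected piece, an Eulerian trail exists (from 5 to 13).

Yes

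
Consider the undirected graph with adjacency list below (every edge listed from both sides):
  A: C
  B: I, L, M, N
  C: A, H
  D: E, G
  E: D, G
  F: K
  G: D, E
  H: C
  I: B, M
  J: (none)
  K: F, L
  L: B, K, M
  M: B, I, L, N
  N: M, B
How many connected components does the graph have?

4

Component: {J}
Component: {A, C, H}
Component: {D, E, G}
Component: {B, F, I, K, L, M, N}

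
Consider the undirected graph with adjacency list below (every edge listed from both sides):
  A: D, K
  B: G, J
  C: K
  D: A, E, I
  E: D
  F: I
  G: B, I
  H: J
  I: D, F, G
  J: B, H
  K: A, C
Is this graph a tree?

The graph has 11 vertices and 10 edges.
Connected and |E| = |V| - 1, which characterizes a tree.

Yes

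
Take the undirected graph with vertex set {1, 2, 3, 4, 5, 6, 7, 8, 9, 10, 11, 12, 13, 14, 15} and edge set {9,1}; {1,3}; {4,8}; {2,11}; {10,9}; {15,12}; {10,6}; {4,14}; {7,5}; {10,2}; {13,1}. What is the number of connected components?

4

Component: {5, 7}
Component: {12, 15}
Component: {4, 8, 14}
Component: {1, 2, 3, 6, 9, 10, 11, 13}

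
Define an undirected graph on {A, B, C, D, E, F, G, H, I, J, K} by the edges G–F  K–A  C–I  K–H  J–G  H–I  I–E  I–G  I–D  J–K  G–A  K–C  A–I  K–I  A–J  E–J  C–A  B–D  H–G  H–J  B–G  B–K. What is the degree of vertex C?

Neighbors of C: A, I, K.

3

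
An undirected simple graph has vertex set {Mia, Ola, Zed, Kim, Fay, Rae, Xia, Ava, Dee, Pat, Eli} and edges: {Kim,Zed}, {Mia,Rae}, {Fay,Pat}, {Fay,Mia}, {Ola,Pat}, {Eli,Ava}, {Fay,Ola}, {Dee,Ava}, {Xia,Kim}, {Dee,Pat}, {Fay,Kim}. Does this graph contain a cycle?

Yes

The graph has 11 vertices, 11 edges, and 1 connected component.
One cycle is Fay-Pat-Ola-Fay.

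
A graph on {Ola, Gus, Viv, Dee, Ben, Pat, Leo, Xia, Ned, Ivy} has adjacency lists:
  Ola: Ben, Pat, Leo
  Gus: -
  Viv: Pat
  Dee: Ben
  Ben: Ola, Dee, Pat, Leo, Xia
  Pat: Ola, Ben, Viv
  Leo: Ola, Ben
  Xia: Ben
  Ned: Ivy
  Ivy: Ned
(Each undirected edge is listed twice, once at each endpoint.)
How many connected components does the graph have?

3

Component: {Gus}
Component: {Ned, Ivy}
Component: {Ola, Viv, Dee, Ben, Pat, Leo, Xia}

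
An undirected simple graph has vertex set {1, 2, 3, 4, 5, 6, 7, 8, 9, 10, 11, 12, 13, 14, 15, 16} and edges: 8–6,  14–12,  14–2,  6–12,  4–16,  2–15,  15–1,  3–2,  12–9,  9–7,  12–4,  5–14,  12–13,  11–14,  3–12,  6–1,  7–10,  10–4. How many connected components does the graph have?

Component: {1, 2, 3, 4, 5, 6, 7, 8, 9, 10, 11, 12, 13, 14, 15, 16}

1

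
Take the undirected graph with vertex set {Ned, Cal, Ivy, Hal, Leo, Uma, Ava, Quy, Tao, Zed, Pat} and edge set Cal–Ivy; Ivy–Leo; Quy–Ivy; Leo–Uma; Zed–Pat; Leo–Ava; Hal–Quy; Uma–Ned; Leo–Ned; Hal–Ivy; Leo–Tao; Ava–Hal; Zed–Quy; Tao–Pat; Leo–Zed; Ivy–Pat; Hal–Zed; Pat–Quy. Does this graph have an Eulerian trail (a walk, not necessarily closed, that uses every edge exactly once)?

Yes

Degrees: Ned:2, Cal:1, Ivy:5, Hal:4, Leo:6, Uma:2, Ava:2, Quy:4, Tao:2, Zed:4, Pat:4
Odd-degree vertices: Cal, Ivy (2 total).
The non-isolated vertices are connected and exactly 2 have odd degree, so an Eulerian trail exists (from Cal to Ivy).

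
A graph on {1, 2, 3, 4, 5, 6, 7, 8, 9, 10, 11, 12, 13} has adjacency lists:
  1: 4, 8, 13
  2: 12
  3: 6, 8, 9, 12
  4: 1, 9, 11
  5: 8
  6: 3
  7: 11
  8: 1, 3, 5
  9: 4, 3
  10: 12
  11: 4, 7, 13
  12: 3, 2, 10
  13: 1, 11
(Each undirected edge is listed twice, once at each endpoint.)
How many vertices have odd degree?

Degrees: 1:3, 2:1, 3:4, 4:3, 5:1, 6:1, 7:1, 8:3, 9:2, 10:1, 11:3, 12:3, 13:2
Odd-degree vertices: 1, 2, 4, 5, 6, 7, 8, 10, 11, 12.

10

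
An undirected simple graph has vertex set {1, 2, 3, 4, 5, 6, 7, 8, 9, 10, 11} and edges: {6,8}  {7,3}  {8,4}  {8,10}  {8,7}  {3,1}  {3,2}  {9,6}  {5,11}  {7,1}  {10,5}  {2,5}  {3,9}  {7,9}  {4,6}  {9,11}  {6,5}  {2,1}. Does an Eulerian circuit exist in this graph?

No

Degrees: 1:3, 2:3, 3:4, 4:2, 5:4, 6:4, 7:4, 8:4, 9:4, 10:2, 11:2
1, 2 have odd degree; an Eulerian circuit needs every degree to be even, so none exists.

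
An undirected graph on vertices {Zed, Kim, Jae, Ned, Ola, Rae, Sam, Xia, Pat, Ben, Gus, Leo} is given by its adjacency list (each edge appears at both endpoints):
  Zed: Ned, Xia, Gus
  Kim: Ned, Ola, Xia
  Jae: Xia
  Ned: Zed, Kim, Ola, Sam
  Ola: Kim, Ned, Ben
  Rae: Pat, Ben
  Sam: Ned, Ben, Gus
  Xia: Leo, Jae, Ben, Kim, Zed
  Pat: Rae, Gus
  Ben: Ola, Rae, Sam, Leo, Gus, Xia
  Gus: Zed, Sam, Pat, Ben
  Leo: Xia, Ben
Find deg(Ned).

4

Neighbors of Ned: Zed, Kim, Ola, Sam.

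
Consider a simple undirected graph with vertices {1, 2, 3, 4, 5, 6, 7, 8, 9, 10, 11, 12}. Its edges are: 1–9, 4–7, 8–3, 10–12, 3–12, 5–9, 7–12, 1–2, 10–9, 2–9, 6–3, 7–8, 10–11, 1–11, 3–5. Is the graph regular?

Degrees: 1:3, 2:2, 3:4, 4:1, 5:2, 6:1, 7:3, 8:2, 9:4, 10:3, 11:2, 12:3
Vertex 4 has degree 1 while 3 has degree 4, so the graph is not regular.

No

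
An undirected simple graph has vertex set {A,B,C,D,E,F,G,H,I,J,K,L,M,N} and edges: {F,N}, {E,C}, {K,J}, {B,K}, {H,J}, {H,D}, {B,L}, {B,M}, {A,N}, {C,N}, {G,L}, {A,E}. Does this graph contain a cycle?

Yes

The graph has 14 vertices, 12 edges, and 3 connected components.
Since 12 > 14 - 3, a cycle must exist; for instance A-N-C-E-A.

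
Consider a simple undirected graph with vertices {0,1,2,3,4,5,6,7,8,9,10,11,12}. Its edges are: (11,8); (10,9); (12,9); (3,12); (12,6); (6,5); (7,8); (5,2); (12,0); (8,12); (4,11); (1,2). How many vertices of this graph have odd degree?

8

Degrees: 0:1, 1:1, 2:2, 3:1, 4:1, 5:2, 6:2, 7:1, 8:3, 9:2, 10:1, 11:2, 12:5
Odd-degree vertices: 0, 1, 3, 4, 7, 8, 10, 12.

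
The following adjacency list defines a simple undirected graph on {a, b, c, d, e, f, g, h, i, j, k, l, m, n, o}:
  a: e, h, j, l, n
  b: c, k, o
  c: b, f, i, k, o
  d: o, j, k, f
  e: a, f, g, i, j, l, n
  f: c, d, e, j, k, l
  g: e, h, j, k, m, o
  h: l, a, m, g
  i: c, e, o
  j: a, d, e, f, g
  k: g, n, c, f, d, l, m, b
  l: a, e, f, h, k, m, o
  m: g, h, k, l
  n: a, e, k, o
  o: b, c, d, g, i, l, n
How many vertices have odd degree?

Degrees: a:5, b:3, c:5, d:4, e:7, f:6, g:6, h:4, i:3, j:5, k:8, l:7, m:4, n:4, o:7
Odd-degree vertices: a, b, c, e, i, j, l, o.

8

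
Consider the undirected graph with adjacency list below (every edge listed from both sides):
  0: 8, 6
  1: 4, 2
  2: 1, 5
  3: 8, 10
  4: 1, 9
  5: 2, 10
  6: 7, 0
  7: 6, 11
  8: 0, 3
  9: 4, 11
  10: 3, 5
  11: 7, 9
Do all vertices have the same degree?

Yes

Degrees: 0:2, 1:2, 2:2, 3:2, 4:2, 5:2, 6:2, 7:2, 8:2, 9:2, 10:2, 11:2
Every vertex has degree 2, so the graph is 2-regular.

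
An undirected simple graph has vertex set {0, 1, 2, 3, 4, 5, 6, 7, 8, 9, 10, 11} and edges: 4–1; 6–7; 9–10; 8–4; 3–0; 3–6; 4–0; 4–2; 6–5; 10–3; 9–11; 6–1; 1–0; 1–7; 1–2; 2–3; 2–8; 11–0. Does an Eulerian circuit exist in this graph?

Degrees: 0:4, 1:5, 2:4, 3:4, 4:4, 5:1, 6:4, 7:2, 8:2, 9:2, 10:2, 11:2
Vertices with odd degree: 1, 5. An Eulerian circuit requires all degrees even.

No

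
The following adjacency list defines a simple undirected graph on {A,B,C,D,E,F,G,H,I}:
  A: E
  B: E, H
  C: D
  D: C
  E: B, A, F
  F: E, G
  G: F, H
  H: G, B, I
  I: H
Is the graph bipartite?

The cycle G-F-E-B-H-G has length 5, which is odd, so the graph is not bipartite.

No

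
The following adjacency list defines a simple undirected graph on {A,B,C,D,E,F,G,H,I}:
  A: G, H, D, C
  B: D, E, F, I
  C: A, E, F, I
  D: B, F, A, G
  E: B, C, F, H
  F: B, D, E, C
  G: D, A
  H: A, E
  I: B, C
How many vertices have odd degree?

Degrees: A:4, B:4, C:4, D:4, E:4, F:4, G:2, H:2, I:2
Odd-degree vertices: none.

0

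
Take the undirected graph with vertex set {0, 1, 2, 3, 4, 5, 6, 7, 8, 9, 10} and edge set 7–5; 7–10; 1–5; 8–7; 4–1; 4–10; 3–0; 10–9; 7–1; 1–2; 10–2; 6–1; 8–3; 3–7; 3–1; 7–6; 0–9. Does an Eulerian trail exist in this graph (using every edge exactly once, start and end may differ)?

Degrees: 0:2, 1:6, 2:2, 3:4, 4:2, 5:2, 6:2, 7:6, 8:2, 9:2, 10:4
Odd-degree vertices: none (0 total).
With 0 odd-degree vertices and all edges in one connected piece, an Eulerian trail exists.

Yes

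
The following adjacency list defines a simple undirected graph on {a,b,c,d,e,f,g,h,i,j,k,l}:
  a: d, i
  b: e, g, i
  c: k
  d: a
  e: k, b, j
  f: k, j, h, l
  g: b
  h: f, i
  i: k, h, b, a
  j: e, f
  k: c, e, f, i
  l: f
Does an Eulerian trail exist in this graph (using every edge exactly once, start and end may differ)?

Degrees: a:2, b:3, c:1, d:1, e:3, f:4, g:1, h:2, i:4, j:2, k:4, l:1
Odd-degree vertices: b, c, d, e, g, l (6 total).
With 6 odd-degree vertices (more than two), no single trail can use every edge.

No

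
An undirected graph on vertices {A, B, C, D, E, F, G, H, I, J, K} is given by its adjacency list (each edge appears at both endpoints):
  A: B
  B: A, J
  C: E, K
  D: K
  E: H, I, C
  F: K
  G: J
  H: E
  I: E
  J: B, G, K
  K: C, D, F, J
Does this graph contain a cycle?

No

|V| = 11, |E| = 10, number of components = 1.
A forest on 11 vertices with 1 component has exactly 10 edges, which matches — so no cycle.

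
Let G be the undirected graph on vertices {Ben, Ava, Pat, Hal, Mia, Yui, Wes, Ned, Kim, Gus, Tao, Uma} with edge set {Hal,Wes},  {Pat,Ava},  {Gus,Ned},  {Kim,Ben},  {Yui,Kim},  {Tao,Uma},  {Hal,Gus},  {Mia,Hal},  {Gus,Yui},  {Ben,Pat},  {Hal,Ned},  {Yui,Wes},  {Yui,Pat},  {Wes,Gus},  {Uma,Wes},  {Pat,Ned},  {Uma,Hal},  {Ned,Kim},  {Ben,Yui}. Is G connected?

Starting from Ben and exploring outward reaches every vertex (Ben, Kim, Pat, Yui, Ned, Ava, Wes, Gus, Hal, Uma, Mia, Tao); the graph is connected.

Yes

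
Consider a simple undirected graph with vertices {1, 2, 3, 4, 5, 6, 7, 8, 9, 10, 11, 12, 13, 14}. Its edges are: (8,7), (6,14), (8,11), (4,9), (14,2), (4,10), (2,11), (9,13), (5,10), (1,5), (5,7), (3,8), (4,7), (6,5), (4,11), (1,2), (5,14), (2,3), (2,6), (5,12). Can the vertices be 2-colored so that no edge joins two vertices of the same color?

No

2-6-14-2 is an odd cycle (length 3), and a bipartite graph can contain only even cycles.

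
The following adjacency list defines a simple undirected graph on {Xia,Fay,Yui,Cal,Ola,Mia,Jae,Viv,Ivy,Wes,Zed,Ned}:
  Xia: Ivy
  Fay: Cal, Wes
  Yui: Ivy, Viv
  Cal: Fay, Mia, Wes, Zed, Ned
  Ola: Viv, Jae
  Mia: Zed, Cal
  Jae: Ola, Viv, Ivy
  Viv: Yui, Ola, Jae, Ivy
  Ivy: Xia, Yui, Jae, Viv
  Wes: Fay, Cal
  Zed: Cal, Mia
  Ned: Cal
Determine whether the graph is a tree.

No

|V| = 12, |E| = 15.
It splits into 2 components, so it cannot be a tree.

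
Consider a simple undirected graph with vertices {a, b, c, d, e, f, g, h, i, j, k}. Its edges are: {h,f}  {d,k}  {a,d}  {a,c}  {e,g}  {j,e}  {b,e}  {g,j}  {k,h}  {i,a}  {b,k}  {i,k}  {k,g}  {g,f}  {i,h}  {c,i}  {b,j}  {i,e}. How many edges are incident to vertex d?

2

Neighbors of d: a, k.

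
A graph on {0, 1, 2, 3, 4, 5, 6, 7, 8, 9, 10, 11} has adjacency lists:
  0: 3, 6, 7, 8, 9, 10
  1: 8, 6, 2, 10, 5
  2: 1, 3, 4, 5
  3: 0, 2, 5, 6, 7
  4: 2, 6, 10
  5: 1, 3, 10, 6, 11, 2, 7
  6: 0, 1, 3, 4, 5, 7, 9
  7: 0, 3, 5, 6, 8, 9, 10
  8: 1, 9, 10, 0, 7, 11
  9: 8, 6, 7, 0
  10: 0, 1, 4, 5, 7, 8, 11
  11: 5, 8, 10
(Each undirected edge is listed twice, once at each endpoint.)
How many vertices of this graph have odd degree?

Degrees: 0:6, 1:5, 2:4, 3:5, 4:3, 5:7, 6:7, 7:7, 8:6, 9:4, 10:7, 11:3
Odd-degree vertices: 1, 3, 4, 5, 6, 7, 10, 11.

8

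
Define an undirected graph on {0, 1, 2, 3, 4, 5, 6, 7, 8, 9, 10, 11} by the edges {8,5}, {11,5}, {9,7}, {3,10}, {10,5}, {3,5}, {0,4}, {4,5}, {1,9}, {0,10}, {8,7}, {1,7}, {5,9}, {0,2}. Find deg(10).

3

Neighbors of 10: 0, 3, 5.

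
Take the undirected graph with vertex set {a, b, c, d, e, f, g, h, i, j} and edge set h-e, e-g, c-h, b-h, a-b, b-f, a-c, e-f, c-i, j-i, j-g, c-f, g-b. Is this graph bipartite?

Yes

A valid 2-coloring puts {b, c, d, e, j} on one side and {a, f, g, h, i} on the other; every edge crosses between the two sides.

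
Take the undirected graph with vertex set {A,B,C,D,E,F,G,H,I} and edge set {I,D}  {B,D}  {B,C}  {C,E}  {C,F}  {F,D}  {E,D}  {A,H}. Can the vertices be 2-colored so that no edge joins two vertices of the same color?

Yes

Color {C, D, G, H} black and {A, B, E, F, I} white. No edge joins two same-colored vertices, so the graph is bipartite.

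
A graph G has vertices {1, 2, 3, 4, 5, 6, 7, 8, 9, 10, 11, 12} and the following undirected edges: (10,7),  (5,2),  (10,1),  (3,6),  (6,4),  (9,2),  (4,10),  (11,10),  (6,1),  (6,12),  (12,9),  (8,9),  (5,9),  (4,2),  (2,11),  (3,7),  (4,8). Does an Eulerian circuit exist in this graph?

Degrees: 1:2, 2:4, 3:2, 4:4, 5:2, 6:4, 7:2, 8:2, 9:4, 10:4, 11:2, 12:2
Every vertex has even degree and the edges form a single connected piece, so an Eulerian circuit exists.

Yes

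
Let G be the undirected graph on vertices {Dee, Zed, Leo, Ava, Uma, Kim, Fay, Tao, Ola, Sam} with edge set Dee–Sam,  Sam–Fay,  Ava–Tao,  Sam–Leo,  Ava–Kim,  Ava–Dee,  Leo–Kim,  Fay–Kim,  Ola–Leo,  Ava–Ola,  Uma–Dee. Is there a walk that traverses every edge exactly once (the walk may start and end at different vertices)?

No

Degrees: Dee:3, Zed:0, Leo:3, Ava:4, Uma:1, Kim:3, Fay:2, Tao:1, Ola:2, Sam:3
Odd-degree vertices: Dee, Leo, Uma, Kim, Tao, Sam (6 total).
With 6 odd-degree vertices (more than two), no single trail can use every edge.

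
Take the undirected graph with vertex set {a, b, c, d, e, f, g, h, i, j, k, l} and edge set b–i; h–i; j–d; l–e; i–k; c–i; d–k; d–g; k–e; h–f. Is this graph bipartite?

Yes

A valid 2-coloring puts {a, d, e, f, i} on one side and {b, c, g, h, j, k, l} on the other; every edge crosses between the two sides.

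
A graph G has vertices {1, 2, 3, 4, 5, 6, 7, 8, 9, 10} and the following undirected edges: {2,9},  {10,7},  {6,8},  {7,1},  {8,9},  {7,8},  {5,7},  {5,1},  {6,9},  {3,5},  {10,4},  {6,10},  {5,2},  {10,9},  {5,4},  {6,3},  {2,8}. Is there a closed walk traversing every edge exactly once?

No

Degrees: 1:2, 2:3, 3:2, 4:2, 5:5, 6:4, 7:4, 8:4, 9:4, 10:4
Vertices with odd degree: 2, 5. An Eulerian circuit requires all degrees even.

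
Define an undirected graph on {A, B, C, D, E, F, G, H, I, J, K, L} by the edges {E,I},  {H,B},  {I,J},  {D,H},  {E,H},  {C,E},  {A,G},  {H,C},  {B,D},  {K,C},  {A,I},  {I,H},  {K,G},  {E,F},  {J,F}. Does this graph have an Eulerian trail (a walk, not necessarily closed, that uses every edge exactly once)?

Degrees: A:2, B:2, C:3, D:2, E:4, F:2, G:2, H:5, I:4, J:2, K:2, L:0
Odd-degree vertices: C, H (2 total).
The non-isolated vertices are connected and exactly 2 have odd degree, so an Eulerian trail exists (from C to H).

Yes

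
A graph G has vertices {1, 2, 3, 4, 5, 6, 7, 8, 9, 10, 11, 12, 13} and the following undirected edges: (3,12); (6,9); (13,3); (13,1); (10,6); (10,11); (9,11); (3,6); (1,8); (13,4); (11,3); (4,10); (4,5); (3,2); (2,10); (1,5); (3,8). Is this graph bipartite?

No

4-10-6-3-13-4 is an odd cycle (length 5), and a bipartite graph can contain only even cycles.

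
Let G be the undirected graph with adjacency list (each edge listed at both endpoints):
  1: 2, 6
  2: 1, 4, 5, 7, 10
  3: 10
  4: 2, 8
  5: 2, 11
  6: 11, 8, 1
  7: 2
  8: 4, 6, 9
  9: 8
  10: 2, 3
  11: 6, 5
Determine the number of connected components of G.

Component: {1, 2, 3, 4, 5, 6, 7, 8, 9, 10, 11}

1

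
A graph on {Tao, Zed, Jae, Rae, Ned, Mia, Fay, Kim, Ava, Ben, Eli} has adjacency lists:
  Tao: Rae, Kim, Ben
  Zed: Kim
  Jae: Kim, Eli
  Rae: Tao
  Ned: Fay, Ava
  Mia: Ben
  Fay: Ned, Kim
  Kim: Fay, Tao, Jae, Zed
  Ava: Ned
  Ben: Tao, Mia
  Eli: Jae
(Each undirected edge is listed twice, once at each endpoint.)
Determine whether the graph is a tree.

Yes

The graph has 11 vertices and 10 edges.
It is connected with exactly 10 edges, hence acyclic — it is a tree.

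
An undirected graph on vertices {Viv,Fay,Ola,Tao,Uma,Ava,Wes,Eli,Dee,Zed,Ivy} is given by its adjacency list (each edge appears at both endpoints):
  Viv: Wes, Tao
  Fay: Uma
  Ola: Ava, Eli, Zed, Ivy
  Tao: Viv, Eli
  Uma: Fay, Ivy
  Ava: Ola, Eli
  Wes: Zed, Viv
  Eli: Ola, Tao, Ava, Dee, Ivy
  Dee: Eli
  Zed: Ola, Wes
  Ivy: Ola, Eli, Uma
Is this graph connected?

Yes

A breadth-first search from Viv visits Viv, Tao, Wes, Eli, Zed, Ava, Ivy, Dee, Ola, Uma, Fay — all 11 vertices — so the graph is connected.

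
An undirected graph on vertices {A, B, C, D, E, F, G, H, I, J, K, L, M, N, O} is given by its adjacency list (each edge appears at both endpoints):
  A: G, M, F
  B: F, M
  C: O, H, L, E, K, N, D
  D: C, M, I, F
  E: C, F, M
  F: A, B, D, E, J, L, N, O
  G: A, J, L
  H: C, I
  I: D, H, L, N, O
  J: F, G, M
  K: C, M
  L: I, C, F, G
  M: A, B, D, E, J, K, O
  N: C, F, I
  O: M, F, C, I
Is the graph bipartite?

A valid 2-coloring puts {C, F, G, I, M} on one side and {A, B, D, E, H, J, K, L, N, O} on the other; every edge crosses between the two sides.

Yes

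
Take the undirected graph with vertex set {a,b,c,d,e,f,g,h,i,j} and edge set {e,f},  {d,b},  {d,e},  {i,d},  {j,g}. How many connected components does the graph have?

5

Component: {a}
Component: {c}
Component: {h}
Component: {g, j}
Component: {b, d, e, f, i}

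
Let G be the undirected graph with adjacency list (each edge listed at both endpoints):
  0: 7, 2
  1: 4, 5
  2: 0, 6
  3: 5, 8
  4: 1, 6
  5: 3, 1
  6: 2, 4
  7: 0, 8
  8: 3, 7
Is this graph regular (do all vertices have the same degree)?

Yes

Degrees: 0:2, 1:2, 2:2, 3:2, 4:2, 5:2, 6:2, 7:2, 8:2
Every vertex has degree 2, so the graph is 2-regular.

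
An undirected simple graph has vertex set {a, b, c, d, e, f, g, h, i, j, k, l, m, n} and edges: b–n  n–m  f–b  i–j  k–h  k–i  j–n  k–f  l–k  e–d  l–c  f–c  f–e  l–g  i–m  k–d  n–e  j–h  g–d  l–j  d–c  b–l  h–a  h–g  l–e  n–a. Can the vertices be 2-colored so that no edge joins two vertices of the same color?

Yes

Color {d, f, h, i, l, n} black and {a, b, c, e, g, j, k, m} white. No edge joins two same-colored vertices, so the graph is bipartite.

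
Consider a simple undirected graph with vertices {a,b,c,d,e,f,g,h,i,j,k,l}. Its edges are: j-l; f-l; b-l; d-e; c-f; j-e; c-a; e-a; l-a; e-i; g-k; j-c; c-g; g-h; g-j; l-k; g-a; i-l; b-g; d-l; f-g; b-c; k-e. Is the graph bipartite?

No

The cycle g-c-f-g has length 3, which is odd, so the graph is not bipartite.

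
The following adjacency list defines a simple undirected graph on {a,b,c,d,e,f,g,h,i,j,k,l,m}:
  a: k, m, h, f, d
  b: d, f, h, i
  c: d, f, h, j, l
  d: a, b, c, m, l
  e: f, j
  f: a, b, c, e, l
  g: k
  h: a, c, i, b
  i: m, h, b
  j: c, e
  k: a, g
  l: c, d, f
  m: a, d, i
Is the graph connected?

Starting from a and exploring outward reaches every vertex (a, m, k, h, d, f, i, g, c, b, l, e, j); the graph is connected.

Yes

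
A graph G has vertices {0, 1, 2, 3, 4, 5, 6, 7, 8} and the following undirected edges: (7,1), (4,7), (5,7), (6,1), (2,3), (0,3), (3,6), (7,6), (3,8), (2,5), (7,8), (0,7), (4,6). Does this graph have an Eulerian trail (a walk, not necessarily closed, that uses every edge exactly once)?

Yes

Degrees: 0:2, 1:2, 2:2, 3:4, 4:2, 5:2, 6:4, 7:6, 8:2
Odd-degree vertices: none (0 total).
With 0 odd-degree vertices and all edges in one connected piece, an Eulerian trail exists.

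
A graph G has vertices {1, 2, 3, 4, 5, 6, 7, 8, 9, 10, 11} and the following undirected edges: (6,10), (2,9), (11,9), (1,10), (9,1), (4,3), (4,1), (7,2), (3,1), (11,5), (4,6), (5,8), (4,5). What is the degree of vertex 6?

2

Neighbors of 6: 4, 10.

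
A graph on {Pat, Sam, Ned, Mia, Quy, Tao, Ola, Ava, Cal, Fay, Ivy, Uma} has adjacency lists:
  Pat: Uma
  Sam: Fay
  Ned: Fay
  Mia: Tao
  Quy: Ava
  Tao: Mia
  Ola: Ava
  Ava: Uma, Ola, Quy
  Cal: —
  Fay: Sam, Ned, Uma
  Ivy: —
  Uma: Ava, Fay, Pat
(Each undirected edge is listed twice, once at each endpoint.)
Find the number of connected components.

4

Component: {Cal}
Component: {Ivy}
Component: {Mia, Tao}
Component: {Pat, Sam, Ned, Quy, Ola, Ava, Fay, Uma}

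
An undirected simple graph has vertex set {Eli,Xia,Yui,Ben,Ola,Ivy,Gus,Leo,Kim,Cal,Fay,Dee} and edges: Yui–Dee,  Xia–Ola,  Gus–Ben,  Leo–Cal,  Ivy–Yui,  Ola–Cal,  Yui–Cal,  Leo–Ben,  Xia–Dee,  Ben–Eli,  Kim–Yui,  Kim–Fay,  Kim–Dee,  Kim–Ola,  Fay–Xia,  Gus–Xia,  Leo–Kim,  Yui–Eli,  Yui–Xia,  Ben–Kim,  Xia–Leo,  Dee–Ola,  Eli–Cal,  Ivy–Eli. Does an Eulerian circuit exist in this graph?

Yes

Degrees: Eli:4, Xia:6, Yui:6, Ben:4, Ola:4, Ivy:2, Gus:2, Leo:4, Kim:6, Cal:4, Fay:2, Dee:4
All degrees are even and the non-isolated vertices are connected — an Eulerian circuit exists.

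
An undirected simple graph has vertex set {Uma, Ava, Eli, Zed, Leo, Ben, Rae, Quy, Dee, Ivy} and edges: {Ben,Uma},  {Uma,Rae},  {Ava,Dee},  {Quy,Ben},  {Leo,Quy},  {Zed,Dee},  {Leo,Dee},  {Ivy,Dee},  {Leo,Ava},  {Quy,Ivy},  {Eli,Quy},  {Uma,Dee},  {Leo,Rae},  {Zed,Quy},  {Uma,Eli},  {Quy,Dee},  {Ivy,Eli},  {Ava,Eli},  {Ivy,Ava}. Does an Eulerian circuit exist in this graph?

Yes

Degrees: Uma:4, Ava:4, Eli:4, Zed:2, Leo:4, Ben:2, Rae:2, Quy:6, Dee:6, Ivy:4
Every vertex has even degree and the edges form a single connected piece, so an Eulerian circuit exists.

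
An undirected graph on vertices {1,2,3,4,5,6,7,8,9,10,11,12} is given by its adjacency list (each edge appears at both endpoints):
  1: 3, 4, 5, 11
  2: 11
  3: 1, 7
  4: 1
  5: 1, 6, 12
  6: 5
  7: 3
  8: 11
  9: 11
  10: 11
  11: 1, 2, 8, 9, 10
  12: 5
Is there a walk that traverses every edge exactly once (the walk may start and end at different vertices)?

Degrees: 1:4, 2:1, 3:2, 4:1, 5:3, 6:1, 7:1, 8:1, 9:1, 10:1, 11:5, 12:1
Odd-degree vertices: 2, 4, 5, 6, 7, 8, 9, 10, 11, 12 (10 total).
With 10 odd-degree vertices (more than two), no single trail can use every edge.

No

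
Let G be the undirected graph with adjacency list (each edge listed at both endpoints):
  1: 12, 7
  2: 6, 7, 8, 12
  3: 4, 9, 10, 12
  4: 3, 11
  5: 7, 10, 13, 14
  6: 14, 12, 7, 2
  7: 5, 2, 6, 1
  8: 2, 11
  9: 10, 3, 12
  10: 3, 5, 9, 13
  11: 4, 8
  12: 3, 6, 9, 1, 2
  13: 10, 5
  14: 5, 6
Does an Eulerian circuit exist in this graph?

Degrees: 1:2, 2:4, 3:4, 4:2, 5:4, 6:4, 7:4, 8:2, 9:3, 10:4, 11:2, 12:5, 13:2, 14:2
9, 12 have odd degree; an Eulerian circuit needs every degree to be even, so none exists.

No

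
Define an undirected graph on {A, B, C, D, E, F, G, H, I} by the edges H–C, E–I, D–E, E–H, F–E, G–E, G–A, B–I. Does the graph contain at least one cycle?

The graph has 9 vertices, 8 edges, and 1 connected component.
A forest on 9 vertices with 1 component has exactly 8 edges, which matches — so no cycle.

No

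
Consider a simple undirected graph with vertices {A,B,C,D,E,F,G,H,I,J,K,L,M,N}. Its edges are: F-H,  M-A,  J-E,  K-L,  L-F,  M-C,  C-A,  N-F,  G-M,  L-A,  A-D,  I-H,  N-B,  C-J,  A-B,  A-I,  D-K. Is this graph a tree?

No

The graph has 14 vertices and 17 edges.
Connected but with 17 > 13 edges, so it has a cycle and is not a tree.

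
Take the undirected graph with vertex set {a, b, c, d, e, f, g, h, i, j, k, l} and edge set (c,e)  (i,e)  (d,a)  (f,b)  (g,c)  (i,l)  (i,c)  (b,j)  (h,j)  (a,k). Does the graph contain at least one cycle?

|V| = 12, |E| = 10, number of components = 3.
One cycle is c-i-e-c.

Yes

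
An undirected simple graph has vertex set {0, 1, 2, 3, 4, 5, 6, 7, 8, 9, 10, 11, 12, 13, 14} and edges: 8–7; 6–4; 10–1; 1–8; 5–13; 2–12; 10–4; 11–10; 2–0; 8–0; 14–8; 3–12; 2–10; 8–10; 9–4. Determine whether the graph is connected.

No

Component: {5, 13}
Component: {0, 1, 2, 3, 4, 6, 7, 8, 9, 10, 11, 12, 14}
There are 2 separate components, so the graph is not connected.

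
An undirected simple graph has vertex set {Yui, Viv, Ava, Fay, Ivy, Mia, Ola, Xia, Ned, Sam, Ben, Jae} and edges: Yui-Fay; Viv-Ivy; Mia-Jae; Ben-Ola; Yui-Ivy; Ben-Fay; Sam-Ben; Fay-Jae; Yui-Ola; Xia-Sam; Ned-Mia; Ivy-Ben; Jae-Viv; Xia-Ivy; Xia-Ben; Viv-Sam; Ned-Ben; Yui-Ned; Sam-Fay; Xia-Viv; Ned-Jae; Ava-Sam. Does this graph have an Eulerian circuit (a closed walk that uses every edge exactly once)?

Degrees: Yui:4, Viv:4, Ava:1, Fay:4, Ivy:4, Mia:2, Ola:2, Xia:4, Ned:4, Sam:5, Ben:6, Jae:4
Ava, Sam have odd degree; an Eulerian circuit needs every degree to be even, so none exists.

No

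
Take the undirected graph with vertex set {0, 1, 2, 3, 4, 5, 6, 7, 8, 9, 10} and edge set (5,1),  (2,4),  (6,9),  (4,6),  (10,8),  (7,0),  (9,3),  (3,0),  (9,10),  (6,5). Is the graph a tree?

Yes

|V| = 11, |E| = 10.
It is connected with exactly 10 edges, hence acyclic — it is a tree.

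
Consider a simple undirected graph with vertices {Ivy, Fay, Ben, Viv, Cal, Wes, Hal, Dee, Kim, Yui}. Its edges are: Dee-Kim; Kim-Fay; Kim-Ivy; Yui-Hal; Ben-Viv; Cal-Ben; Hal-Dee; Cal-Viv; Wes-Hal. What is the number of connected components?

Component: {Ben, Viv, Cal}
Component: {Ivy, Fay, Wes, Hal, Dee, Kim, Yui}

2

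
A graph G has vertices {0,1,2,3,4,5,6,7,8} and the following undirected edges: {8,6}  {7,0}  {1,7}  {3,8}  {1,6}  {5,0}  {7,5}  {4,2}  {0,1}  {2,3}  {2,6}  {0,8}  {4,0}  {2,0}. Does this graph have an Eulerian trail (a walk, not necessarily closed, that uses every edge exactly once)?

Degrees: 0:6, 1:3, 2:4, 3:2, 4:2, 5:2, 6:3, 7:3, 8:3
Odd-degree vertices: 1, 6, 7, 8 (4 total).
With 4 odd-degree vertices (more than two), no single trail can use every edge.

No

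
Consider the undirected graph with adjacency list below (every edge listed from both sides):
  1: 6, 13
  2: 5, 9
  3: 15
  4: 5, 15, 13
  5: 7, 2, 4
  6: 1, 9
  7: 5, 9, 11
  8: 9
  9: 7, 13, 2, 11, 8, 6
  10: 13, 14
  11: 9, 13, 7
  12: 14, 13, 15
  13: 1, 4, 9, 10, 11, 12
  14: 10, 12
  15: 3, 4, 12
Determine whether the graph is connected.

A breadth-first search from 1 visits 1, 13, 6, 9, 12, 4, 11, 10, 2, 8, 7, 14, 15, 5, 3 — all 15 vertices — so the graph is connected.

Yes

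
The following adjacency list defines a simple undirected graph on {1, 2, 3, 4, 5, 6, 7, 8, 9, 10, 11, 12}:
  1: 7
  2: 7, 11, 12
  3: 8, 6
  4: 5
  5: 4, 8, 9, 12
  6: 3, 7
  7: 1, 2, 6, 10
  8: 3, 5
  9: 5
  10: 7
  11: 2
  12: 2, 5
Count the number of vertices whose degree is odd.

Degrees: 1:1, 2:3, 3:2, 4:1, 5:4, 6:2, 7:4, 8:2, 9:1, 10:1, 11:1, 12:2
Odd-degree vertices: 1, 2, 4, 9, 10, 11.

6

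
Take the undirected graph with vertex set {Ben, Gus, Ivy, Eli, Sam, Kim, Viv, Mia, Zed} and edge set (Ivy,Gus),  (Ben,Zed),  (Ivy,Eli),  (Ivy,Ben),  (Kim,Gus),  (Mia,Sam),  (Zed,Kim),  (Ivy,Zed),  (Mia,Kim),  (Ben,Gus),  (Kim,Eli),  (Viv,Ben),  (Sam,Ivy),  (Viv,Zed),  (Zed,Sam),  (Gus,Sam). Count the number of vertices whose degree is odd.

Degrees: Ben:4, Gus:4, Ivy:5, Eli:2, Sam:4, Kim:4, Viv:2, Mia:2, Zed:5
Odd-degree vertices: Ivy, Zed.

2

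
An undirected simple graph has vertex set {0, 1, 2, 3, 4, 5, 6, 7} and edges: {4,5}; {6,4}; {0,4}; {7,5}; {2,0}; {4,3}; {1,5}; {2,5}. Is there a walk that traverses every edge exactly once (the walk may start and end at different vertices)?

No

Degrees: 0:2, 1:1, 2:2, 3:1, 4:4, 5:4, 6:1, 7:1
Odd-degree vertices: 1, 3, 6, 7 (4 total).
With 4 odd-degree vertices (more than two), no single trail can use every edge.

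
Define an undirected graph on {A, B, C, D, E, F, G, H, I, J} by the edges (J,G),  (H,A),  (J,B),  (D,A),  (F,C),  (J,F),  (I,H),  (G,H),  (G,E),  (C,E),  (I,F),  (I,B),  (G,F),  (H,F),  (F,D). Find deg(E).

Neighbors of E: C, G.

2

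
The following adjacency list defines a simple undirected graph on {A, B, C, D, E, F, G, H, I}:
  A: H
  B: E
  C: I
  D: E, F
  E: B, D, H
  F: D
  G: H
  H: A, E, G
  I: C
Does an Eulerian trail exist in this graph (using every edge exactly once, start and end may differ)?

Degrees: A:1, B:1, C:1, D:2, E:3, F:1, G:1, H:3, I:1
Odd-degree vertices: A, B, C, E, F, G, H, I (8 total).
An Eulerian trail requires 0 or 2 odd-degree vertices; here there are 8.

No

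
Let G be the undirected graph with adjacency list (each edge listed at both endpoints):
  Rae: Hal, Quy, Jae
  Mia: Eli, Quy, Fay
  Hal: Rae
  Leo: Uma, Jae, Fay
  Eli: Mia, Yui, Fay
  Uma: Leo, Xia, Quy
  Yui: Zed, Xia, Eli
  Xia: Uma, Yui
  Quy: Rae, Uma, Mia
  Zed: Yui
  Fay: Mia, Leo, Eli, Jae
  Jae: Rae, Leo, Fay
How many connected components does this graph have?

1

Component: {Rae, Mia, Hal, Leo, Eli, Uma, Yui, Xia, Quy, Zed, Fay, Jae}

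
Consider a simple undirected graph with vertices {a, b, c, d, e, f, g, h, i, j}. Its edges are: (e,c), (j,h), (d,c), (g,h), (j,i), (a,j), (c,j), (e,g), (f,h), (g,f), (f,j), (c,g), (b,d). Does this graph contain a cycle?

|V| = 10, |E| = 13, number of components = 1.
Since 13 > 10 - 1, a cycle must exist; for instance h-g-f-h.

Yes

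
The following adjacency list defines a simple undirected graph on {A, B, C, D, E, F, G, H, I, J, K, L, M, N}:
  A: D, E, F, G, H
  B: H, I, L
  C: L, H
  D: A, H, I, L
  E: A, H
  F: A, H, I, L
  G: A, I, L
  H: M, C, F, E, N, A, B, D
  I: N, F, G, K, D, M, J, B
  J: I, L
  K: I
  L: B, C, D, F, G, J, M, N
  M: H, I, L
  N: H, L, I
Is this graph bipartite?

No

F-A-H-F is an odd cycle (length 3), and a bipartite graph can contain only even cycles.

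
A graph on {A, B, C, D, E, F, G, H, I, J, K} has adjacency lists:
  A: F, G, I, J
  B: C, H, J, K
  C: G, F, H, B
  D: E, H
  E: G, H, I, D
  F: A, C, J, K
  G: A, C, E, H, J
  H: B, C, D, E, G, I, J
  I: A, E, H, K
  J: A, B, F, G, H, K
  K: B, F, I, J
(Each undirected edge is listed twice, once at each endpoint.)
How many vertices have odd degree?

Degrees: A:4, B:4, C:4, D:2, E:4, F:4, G:5, H:7, I:4, J:6, K:4
Odd-degree vertices: G, H.

2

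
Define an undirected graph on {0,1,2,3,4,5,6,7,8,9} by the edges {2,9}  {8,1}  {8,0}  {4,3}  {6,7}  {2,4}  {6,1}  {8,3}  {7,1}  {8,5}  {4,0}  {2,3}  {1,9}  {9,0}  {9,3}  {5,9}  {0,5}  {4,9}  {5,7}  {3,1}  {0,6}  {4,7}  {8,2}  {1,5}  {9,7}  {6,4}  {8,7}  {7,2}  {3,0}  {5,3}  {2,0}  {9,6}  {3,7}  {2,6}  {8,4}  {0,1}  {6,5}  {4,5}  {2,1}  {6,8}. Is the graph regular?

Yes

Degrees: 0:8, 1:8, 2:8, 3:8, 4:8, 5:8, 6:8, 7:8, 8:8, 9:8
All degrees equal 8; the graph is regular.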